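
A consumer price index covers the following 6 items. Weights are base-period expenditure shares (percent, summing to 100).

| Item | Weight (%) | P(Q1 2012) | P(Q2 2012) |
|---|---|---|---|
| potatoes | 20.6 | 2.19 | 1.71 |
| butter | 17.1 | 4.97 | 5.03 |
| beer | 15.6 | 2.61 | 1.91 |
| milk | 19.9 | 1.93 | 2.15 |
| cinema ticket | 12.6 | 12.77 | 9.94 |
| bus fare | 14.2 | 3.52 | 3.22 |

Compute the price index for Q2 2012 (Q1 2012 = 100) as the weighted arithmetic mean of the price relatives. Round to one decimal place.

potatoes: 20.6 × (1.71/2.19) = 20.6 × 0.780822 = 16.0849
butter: 17.1 × (5.03/4.97) = 17.1 × 1.012072 = 17.3064
beer: 15.6 × (1.91/2.61) = 15.6 × 0.731801 = 11.4161
milk: 19.9 × (2.15/1.93) = 19.9 × 1.113990 = 22.1684
cinema ticket: 12.6 × (9.94/12.77) = 12.6 × 0.778387 = 9.8077
bus fare: 14.2 × (3.22/3.52) = 14.2 × 0.914773 = 12.9898
Index = Σ wᵢ·(p₁ᵢ/p₀ᵢ) = 16.0849 + 17.3064 + 11.4161 + 22.1684 + 9.8077 + 12.9898 = 89.7733

89.8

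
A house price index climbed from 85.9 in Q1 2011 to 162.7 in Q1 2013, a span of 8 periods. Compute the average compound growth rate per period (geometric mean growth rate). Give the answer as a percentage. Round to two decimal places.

8.31%

Growth factor = (162.7/85.9)^(1/8) = (1.894063)^(1/8) = 1.083114
Growth rate = 1.083114 − 1 = 0.083114 = 8.3114%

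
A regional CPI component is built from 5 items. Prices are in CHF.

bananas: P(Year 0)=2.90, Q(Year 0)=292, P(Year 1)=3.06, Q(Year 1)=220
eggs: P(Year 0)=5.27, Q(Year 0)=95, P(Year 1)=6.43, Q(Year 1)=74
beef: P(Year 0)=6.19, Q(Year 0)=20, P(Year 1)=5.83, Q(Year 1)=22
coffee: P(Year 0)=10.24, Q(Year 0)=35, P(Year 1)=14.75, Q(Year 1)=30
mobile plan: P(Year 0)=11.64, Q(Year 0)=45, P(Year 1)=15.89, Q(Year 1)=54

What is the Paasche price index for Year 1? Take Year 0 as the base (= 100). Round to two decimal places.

Paasche price index uses current-period quantities as weights.
ΣP(Year 1)·Q(Year 1) = 3.06×220 + 6.43×74 + 5.83×22 + 14.75×30 + 15.89×54 = 673.2 + 475.82 + 128.26 + 442.5 + 858.06 = 2577.84
ΣP(Year 0)·Q(Year 1) = 2.90×220 + 5.27×74 + 6.19×22 + 10.24×30 + 11.64×54 = 638 + 389.98 + 136.18 + 307.2 + 628.56 = 2099.92
Index = 2577.84 / 2099.92 × 100 = 122.7590

122.76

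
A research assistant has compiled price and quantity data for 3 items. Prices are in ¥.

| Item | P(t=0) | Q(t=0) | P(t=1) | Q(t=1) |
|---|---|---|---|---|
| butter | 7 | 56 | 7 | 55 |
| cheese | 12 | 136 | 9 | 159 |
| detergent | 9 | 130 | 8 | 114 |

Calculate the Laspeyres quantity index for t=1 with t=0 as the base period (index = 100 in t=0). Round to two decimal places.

103.91

Laspeyres quantity index uses base-period prices as weights.
ΣP(t=0)·Q(t=1) = 7×55 + 12×159 + 9×114 = 385 + 1908 + 1026 = 3319
ΣP(t=0)·Q(t=0) = 7×56 + 12×136 + 9×130 = 392 + 1632 + 1170 = 3194
Index = 3319 / 3194 × 100 = 103.9136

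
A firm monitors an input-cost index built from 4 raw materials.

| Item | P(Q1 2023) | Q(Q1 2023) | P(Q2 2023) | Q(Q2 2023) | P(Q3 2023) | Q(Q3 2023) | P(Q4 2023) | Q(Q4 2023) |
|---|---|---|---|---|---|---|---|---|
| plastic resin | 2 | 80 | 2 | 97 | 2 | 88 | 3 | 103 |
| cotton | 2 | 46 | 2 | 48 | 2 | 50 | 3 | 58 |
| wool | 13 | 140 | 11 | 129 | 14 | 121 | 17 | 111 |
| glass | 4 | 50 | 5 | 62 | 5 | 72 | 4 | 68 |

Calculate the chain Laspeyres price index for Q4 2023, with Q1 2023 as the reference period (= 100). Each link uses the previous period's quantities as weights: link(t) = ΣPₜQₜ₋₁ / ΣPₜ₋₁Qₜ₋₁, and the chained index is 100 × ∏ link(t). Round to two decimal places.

Link Q1 2023→Q2 2023:
ΣP(Q2 2023)Q(Q1 2023) = 2×80 + 2×46 + 11×140 + 5×50 = 160 + 92 + 1540 + 250 = 2042
ΣP(Q1 2023)Q(Q1 2023) = 2×80 + 2×46 + 13×140 + 4×50 = 160 + 92 + 1820 + 200 = 2272
link = 2042/2272 = 0.898768
Link Q2 2023→Q3 2023:
ΣP(Q3 2023)Q(Q2 2023) = 2×97 + 2×48 + 14×129 + 5×62 = 194 + 96 + 1806 + 310 = 2406
ΣP(Q2 2023)Q(Q2 2023) = 2×97 + 2×48 + 11×129 + 5×62 = 194 + 96 + 1419 + 310 = 2019
link = 2406/2019 = 1.191679
Link Q3 2023→Q4 2023:
ΣP(Q4 2023)Q(Q3 2023) = 3×88 + 3×50 + 17×121 + 4×72 = 264 + 150 + 2057 + 288 = 2759
ΣP(Q3 2023)Q(Q3 2023) = 2×88 + 2×50 + 14×121 + 5×72 = 176 + 100 + 1694 + 360 = 2330
link = 2759/2330 = 1.184120
Chained index = 100 × 0.898768 × 1.191679 × 1.184120 = 126.8243

126.82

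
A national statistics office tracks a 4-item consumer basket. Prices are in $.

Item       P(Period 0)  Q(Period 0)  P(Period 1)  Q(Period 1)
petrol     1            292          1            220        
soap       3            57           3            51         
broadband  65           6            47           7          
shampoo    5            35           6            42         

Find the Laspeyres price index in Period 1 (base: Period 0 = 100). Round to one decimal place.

Laspeyres price index uses base-period quantities as weights.
ΣP(Period 1)·Q(Period 0) = 1×292 + 3×57 + 47×6 + 6×35 = 292 + 171 + 282 + 210 = 955
ΣP(Period 0)·Q(Period 0) = 1×292 + 3×57 + 65×6 + 5×35 = 292 + 171 + 390 + 175 = 1028
Index = 955 / 1028 × 100 = 92.8988

92.9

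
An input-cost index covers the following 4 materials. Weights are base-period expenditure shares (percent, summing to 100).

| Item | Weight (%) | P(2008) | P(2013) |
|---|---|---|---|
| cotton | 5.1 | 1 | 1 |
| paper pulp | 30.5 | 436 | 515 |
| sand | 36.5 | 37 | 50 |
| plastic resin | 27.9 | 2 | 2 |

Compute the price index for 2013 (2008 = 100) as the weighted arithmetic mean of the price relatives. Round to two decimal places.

118.35

cotton: 5.1 × (1/1) = 5.1 × 1.000000 = 5.1000
paper pulp: 30.5 × (515/436) = 30.5 × 1.181193 = 36.0264
sand: 36.5 × (50/37) = 36.5 × 1.351351 = 49.3243
plastic resin: 27.9 × (2/2) = 27.9 × 1.000000 = 27.9000
Index = Σ wᵢ·(p₁ᵢ/p₀ᵢ) = 5.1000 + 36.0264 + 49.3243 + 27.9000 = 118.3507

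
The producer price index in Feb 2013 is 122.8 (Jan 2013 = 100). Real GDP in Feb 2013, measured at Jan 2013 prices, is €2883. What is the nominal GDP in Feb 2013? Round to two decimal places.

3540.32

Nominal = Real × (Index/100) = 2883 × (122.8/100)
        = 2883 × 1.228 = 3540.3240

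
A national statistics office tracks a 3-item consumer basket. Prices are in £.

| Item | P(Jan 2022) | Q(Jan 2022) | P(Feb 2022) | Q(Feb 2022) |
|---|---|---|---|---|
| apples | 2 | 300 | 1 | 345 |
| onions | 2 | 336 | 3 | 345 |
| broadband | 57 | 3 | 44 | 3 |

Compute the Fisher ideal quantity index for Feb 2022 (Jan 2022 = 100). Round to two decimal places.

106.23

Laspeyres component (base-period weights):
ΣP(Jan 2022)Q(Feb 2022) = 2×345 + 2×345 + 57×3 = 690 + 690 + 171 = 1551
ΣP(Jan 2022)Q(Jan 2022) = 2×300 + 2×336 + 57×3 = 600 + 672 + 171 = 1443
L = 1551 / 1443 × 100 = 107.4844
Paasche component (current-period weights):
ΣP(Feb 2022)Q(Feb 2022) = 1×345 + 3×345 + 44×3 = 345 + 1035 + 132 = 1512
ΣP(Feb 2022)Q(Jan 2022) = 1×300 + 3×336 + 44×3 = 300 + 1008 + 132 = 1440
P = 1512 / 1440 × 100 = 105.0000
Fisher = √(L × P) = √(107.4844 × 105.0000) = 106.2349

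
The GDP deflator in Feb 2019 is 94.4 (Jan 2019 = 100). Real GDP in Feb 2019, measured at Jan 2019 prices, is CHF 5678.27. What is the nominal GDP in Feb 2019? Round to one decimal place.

Nominal = Real × (Index/100) = 5678.27 × (94.4/100)
        = 5678.27 × 0.944 = 5360.2869

5360.3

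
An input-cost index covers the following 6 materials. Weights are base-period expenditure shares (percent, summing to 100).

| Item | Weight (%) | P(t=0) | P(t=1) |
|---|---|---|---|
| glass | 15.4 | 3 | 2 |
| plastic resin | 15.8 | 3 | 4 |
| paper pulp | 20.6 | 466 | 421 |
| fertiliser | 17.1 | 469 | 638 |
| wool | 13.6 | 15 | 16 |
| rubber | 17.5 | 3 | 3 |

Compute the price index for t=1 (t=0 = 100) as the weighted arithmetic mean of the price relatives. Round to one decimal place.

105.2

glass: 15.4 × (2/3) = 15.4 × 0.666667 = 10.2667
plastic resin: 15.8 × (4/3) = 15.8 × 1.333333 = 21.0667
paper pulp: 20.6 × (421/466) = 20.6 × 0.903433 = 18.6107
fertiliser: 17.1 × (638/469) = 17.1 × 1.360341 = 23.2618
wool: 13.6 × (16/15) = 13.6 × 1.066667 = 14.5067
rubber: 17.5 × (3/3) = 17.5 × 1.000000 = 17.5000
Index = Σ wᵢ·(p₁ᵢ/p₀ᵢ) = 10.2667 + 21.0667 + 18.6107 + 23.2618 + 14.5067 + 17.5000 = 105.2126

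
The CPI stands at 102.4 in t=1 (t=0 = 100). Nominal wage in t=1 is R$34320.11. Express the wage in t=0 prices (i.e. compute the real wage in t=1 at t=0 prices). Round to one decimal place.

Real = Nominal ÷ (Index/100) = 34320.11 ÷ (102.4/100)
     = 34320.11 ÷ 1.024 = 33515.7324

33515.7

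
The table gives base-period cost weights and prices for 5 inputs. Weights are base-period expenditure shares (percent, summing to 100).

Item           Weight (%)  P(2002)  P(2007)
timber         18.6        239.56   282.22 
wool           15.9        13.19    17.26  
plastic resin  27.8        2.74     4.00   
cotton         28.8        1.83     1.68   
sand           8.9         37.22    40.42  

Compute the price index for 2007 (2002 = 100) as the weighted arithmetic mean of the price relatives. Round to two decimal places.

timber: 18.6 × (282.22/239.56) = 18.6 × 1.178076 = 21.9122
wool: 15.9 × (17.26/13.19) = 15.9 × 1.308567 = 20.8062
plastic resin: 27.8 × (4.00/2.74) = 27.8 × 1.459854 = 40.5839
cotton: 28.8 × (1.68/1.83) = 28.8 × 0.918033 = 26.4393
sand: 8.9 × (40.42/37.22) = 8.9 × 1.085975 = 9.6652
Index = Σ wᵢ·(p₁ᵢ/p₀ᵢ) = 21.9122 + 20.8062 + 40.5839 + 26.4393 + 9.6652 = 119.4069

119.41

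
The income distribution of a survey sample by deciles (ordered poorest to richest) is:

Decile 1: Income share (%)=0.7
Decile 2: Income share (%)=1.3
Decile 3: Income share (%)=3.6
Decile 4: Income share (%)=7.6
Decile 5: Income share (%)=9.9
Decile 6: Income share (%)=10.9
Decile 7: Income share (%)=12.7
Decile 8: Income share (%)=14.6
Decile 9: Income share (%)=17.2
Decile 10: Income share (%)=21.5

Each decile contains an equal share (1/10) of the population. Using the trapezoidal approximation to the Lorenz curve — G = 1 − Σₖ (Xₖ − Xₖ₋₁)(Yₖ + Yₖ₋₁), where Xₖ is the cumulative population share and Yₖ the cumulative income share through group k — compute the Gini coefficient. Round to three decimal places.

0.370

Cumulative income shares Yₖ: 0.0070, 0.0200, 0.0560, 0.1320, 0.2310, 0.3400, 0.4670, 0.6130, 0.7850, 1.0000
Σ (Xₖ−Xₖ₋₁)(Yₖ+Yₖ₋₁) = (1/10)(0.0070+0.0000) + (1/10)(0.0200+0.0070) + (1/10)(0.0560+0.0200) + (1/10)(0.1320+0.0560) + (1/10)(0.2310+0.1320) + (1/10)(0.3400+0.2310) + (1/10)(0.4670+0.3400) + (1/10)(0.6130+0.4670) + (1/10)(0.7850+0.6130) + (1/10)(1.0000+0.7850)
  = 0.0007 + 0.0027 + 0.0076 + 0.0188 + 0.0363 + 0.0571 + 0.0807 + 0.1080 + 0.1398 + 0.1785 = 0.6302
G = 1 − 0.6302 = 0.3698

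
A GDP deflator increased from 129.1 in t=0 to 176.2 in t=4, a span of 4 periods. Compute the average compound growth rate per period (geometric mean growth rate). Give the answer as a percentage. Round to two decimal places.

8.09%

Growth factor = (176.2/129.1)^(1/4) = (1.364833)^(1/4) = 1.080861
Growth rate = 1.080861 − 1 = 0.080861 = 8.0861%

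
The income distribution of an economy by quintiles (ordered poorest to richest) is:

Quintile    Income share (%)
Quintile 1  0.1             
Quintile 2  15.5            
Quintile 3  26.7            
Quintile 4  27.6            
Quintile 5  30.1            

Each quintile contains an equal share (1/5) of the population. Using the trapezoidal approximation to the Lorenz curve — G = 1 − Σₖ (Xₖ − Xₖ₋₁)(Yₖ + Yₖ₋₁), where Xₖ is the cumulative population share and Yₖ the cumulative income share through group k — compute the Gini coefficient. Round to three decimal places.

Cumulative income shares Yₖ: 0.0010, 0.1560, 0.4230, 0.6990, 1.0000
Σ (Xₖ−Xₖ₋₁)(Yₖ+Yₖ₋₁) = (1/5)(0.0010+0.0000) + (1/5)(0.1560+0.0010) + (1/5)(0.4230+0.1560) + (1/5)(0.6990+0.4230) + (1/5)(1.0000+0.6990)
  = 0.0002 + 0.0314 + 0.1158 + 0.2244 + 0.3398 = 0.7116
G = 1 − 0.7116 = 0.2884

0.288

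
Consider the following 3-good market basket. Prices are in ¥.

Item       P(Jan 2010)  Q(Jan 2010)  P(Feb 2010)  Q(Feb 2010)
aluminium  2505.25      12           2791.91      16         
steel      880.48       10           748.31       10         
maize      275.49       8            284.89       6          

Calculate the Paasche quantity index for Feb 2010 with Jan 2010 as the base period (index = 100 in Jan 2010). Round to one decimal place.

Paasche quantity index uses current-period prices as weights.
ΣP(Feb 2010)·Q(Feb 2010) = 2791.91×16 + 748.31×10 + 284.89×6 = 44670.56 + 7483.1 + 1709.34 = 53863
ΣP(Feb 2010)·Q(Jan 2010) = 2791.91×12 + 748.31×10 + 284.89×8 = 33502.92 + 7483.1 + 2279.12 = 43265.14
Index = 53863 / 43265.14 × 100 = 124.4951

124.5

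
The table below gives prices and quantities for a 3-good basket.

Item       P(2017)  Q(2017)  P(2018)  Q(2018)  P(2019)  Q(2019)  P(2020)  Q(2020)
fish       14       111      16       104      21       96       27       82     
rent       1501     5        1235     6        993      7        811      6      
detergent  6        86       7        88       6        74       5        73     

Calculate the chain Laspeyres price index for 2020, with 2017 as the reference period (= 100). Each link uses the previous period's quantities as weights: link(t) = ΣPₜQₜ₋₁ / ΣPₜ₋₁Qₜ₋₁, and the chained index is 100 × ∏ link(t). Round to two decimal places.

Link 2017→2018:
ΣP(2018)Q(2017) = 16×111 + 1235×5 + 7×86 = 1776 + 6175 + 602 = 8553
ΣP(2017)Q(2017) = 14×111 + 1501×5 + 6×86 = 1554 + 7505 + 516 = 9575
link = 8553/9575 = 0.893264
Link 2018→2019:
ΣP(2019)Q(2018) = 21×104 + 993×6 + 6×88 = 2184 + 5958 + 528 = 8670
ΣP(2018)Q(2018) = 16×104 + 1235×6 + 7×88 = 1664 + 7410 + 616 = 9690
link = 8670/9690 = 0.894737
Link 2019→2020:
ΣP(2020)Q(2019) = 27×96 + 811×7 + 5×74 = 2592 + 5677 + 370 = 8639
ΣP(2019)Q(2019) = 21×96 + 993×7 + 6×74 = 2016 + 6951 + 444 = 9411
link = 8639/9411 = 0.917968
Chained index = 100 × 0.893264 × 0.894737 × 0.917968 = 73.3673

73.37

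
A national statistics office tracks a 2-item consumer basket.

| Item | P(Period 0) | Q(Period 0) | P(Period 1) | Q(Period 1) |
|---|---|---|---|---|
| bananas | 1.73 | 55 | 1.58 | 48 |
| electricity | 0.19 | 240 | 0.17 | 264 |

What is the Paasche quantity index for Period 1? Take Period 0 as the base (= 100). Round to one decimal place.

94.5

Paasche quantity index uses current-period prices as weights.
ΣP(Period 1)·Q(Period 1) = 1.58×48 + 0.17×264 = 75.84 + 44.88 = 120.72
ΣP(Period 1)·Q(Period 0) = 1.58×55 + 0.17×240 = 86.9 + 40.8 = 127.7
Index = 120.72 / 127.7 × 100 = 94.5341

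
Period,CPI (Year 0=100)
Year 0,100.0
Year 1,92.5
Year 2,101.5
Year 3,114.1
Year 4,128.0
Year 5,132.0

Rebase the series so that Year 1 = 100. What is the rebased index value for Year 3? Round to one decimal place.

123.4

Rebased(Year 3) = 114.1 / 92.5 × 100 = 123.3514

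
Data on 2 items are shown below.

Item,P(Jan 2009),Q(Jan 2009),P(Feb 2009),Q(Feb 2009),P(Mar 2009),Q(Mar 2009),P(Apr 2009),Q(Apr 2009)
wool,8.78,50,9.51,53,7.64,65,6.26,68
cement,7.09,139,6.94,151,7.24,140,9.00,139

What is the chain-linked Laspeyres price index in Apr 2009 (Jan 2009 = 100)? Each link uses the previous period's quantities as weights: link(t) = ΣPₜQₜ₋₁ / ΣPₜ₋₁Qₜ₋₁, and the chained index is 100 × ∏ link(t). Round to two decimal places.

107.72

Link Jan 2009→Feb 2009:
ΣP(Feb 2009)Q(Jan 2009) = 9.51×50 + 6.94×139 = 475.5 + 964.66 = 1440.16
ΣP(Jan 2009)Q(Jan 2009) = 8.78×50 + 7.09×139 = 439 + 985.51 = 1424.51
link = 1440.16/1424.51 = 1.010986
Link Feb 2009→Mar 2009:
ΣP(Mar 2009)Q(Feb 2009) = 7.64×53 + 7.24×151 = 404.92 + 1093.24 = 1498.16
ΣP(Feb 2009)Q(Feb 2009) = 9.51×53 + 6.94×151 = 504.03 + 1047.94 = 1551.97
link = 1498.16/1551.97 = 0.965328
Link Mar 2009→Apr 2009:
ΣP(Apr 2009)Q(Mar 2009) = 6.26×65 + 9.00×140 = 406.9 + 1260 = 1666.9
ΣP(Mar 2009)Q(Mar 2009) = 7.64×65 + 7.24×140 = 496.6 + 1013.6 = 1510.2
link = 1666.9/1510.2 = 1.103761
Chained index = 100 × 1.010986 × 0.965328 × 1.103761 = 107.7197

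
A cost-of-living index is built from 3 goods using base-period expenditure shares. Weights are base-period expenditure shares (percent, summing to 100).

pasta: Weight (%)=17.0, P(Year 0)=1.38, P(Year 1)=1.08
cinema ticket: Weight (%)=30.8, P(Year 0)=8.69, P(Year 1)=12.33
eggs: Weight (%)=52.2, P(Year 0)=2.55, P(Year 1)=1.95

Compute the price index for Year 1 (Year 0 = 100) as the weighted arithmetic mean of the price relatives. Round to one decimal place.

pasta: 17.0 × (1.08/1.38) = 17.0 × 0.782609 = 13.3043
cinema ticket: 30.8 × (12.33/8.69) = 30.8 × 1.418872 = 43.7013
eggs: 52.2 × (1.95/2.55) = 52.2 × 0.764706 = 39.9176
Index = Σ wᵢ·(p₁ᵢ/p₀ᵢ) = 13.3043 + 43.7013 + 39.9176 = 96.9233

96.9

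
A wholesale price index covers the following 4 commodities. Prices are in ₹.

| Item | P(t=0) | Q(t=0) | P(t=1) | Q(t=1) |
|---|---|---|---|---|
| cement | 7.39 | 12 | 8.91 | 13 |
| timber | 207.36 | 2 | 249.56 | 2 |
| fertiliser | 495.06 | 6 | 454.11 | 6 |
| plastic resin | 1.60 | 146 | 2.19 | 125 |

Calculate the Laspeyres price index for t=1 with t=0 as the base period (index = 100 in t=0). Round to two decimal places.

98.46

Laspeyres price index uses base-period quantities as weights.
ΣP(t=1)·Q(t=0) = 8.91×12 + 249.56×2 + 454.11×6 + 2.19×146 = 106.92 + 499.12 + 2724.66 + 319.74 = 3650.44
ΣP(t=0)·Q(t=0) = 7.39×12 + 207.36×2 + 495.06×6 + 1.60×146 = 88.68 + 414.72 + 2970.36 + 233.6 = 3707.36
Index = 3650.44 / 3707.36 × 100 = 98.4647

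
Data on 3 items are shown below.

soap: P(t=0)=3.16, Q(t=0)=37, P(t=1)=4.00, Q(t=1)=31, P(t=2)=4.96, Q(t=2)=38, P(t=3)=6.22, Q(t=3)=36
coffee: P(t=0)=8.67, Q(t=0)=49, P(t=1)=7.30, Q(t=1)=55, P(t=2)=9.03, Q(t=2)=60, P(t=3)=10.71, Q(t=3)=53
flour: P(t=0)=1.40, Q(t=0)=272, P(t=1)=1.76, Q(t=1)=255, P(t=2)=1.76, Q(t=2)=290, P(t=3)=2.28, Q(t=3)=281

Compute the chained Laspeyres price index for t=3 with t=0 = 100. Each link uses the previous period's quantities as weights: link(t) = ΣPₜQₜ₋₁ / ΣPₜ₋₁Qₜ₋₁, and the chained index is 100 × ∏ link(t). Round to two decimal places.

Link t=0→t=1:
ΣP(t=1)Q(t=0) = 4.00×37 + 7.30×49 + 1.76×272 = 148 + 357.7 + 478.72 = 984.42
ΣP(t=0)Q(t=0) = 3.16×37 + 8.67×49 + 1.40×272 = 116.92 + 424.83 + 380.8 = 922.55
link = 984.42/922.55 = 1.067064
Link t=1→t=2:
ΣP(t=2)Q(t=1) = 4.96×31 + 9.03×55 + 1.76×255 = 153.76 + 496.65 + 448.8 = 1099.21
ΣP(t=1)Q(t=1) = 4.00×31 + 7.30×55 + 1.76×255 = 124 + 401.5 + 448.8 = 974.3
link = 1099.21/974.3 = 1.128205
Link t=2→t=3:
ΣP(t=3)Q(t=2) = 6.22×38 + 10.71×60 + 2.28×290 = 236.36 + 642.6 + 661.2 = 1540.16
ΣP(t=2)Q(t=2) = 4.96×38 + 9.03×60 + 1.76×290 = 188.48 + 541.8 + 510.4 = 1240.68
link = 1540.16/1240.68 = 1.241384
Chained index = 100 × 1.067064 × 1.128205 × 1.241384 = 149.4461

149.45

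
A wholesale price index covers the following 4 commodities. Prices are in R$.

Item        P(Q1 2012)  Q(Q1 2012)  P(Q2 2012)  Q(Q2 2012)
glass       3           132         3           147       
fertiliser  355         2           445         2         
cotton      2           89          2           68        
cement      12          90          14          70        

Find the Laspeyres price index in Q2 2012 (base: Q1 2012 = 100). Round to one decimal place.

115.2

Laspeyres price index uses base-period quantities as weights.
ΣP(Q2 2012)·Q(Q1 2012) = 3×132 + 445×2 + 2×89 + 14×90 = 396 + 890 + 178 + 1260 = 2724
ΣP(Q1 2012)·Q(Q1 2012) = 3×132 + 355×2 + 2×89 + 12×90 = 396 + 710 + 178 + 1080 = 2364
Index = 2724 / 2364 × 100 = 115.2284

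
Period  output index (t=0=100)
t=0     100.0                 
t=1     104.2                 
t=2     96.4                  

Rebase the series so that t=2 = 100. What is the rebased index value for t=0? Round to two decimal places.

103.73

Rebased(t=0) = 100.0 / 96.4 × 100 = 103.7344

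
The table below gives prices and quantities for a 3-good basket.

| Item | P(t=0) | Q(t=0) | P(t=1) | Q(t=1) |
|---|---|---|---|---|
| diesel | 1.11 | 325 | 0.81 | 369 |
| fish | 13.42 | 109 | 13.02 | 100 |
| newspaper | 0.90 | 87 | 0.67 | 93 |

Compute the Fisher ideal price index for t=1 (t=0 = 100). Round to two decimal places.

Laspeyres component (base-period weights):
ΣP(t=1)Q(t=0) = 0.81×325 + 13.02×109 + 0.67×87 = 263.25 + 1419.18 + 58.29 = 1740.72
ΣP(t=0)Q(t=0) = 1.11×325 + 13.42×109 + 0.90×87 = 360.75 + 1462.78 + 78.3 = 1901.83
L = 1740.72 / 1901.83 × 100 = 91.5287
Paasche component (current-period weights):
ΣP(t=1)Q(t=1) = 0.81×369 + 13.02×100 + 0.67×93 = 298.89 + 1302 + 62.31 = 1663.2
ΣP(t=0)Q(t=1) = 1.11×369 + 13.42×100 + 0.90×93 = 409.59 + 1342 + 83.7 = 1835.29
P = 1663.2 / 1835.29 × 100 = 90.6233
Fisher = √(L × P) = √(91.5287 × 90.6233) = 91.0749

91.07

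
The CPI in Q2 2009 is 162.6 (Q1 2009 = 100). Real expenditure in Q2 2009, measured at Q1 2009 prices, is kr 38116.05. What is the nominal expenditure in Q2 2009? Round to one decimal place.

61976.7

Nominal = Real × (Index/100) = 38116.05 × (162.6/100)
        = 38116.05 × 1.626 = 61976.6973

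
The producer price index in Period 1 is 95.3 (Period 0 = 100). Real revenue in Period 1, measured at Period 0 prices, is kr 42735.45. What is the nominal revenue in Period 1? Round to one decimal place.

40726.9

Nominal = Real × (Index/100) = 42735.45 × (95.3/100)
        = 42735.45 × 0.953 = 40726.8838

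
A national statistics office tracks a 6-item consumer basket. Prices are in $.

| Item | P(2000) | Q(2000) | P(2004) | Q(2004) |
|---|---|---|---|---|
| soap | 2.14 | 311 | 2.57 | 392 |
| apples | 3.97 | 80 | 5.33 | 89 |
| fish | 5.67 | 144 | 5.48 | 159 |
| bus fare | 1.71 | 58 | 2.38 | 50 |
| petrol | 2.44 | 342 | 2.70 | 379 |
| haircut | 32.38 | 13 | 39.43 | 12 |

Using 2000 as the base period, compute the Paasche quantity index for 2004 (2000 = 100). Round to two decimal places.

Paasche quantity index uses current-period prices as weights.
ΣP(2004)·Q(2004) = 2.57×392 + 5.33×89 + 5.48×159 + 2.38×50 + 2.70×379 + 39.43×12 = 1007.44 + 474.37 + 871.32 + 119 + 1023.3 + 473.16 = 3968.59
ΣP(2004)·Q(2000) = 2.57×311 + 5.33×80 + 5.48×144 + 2.38×58 + 2.70×342 + 39.43×13 = 799.27 + 426.4 + 789.12 + 138.04 + 923.4 + 512.59 = 3588.82
Index = 3968.59 / 3588.82 × 100 = 110.5820

110.58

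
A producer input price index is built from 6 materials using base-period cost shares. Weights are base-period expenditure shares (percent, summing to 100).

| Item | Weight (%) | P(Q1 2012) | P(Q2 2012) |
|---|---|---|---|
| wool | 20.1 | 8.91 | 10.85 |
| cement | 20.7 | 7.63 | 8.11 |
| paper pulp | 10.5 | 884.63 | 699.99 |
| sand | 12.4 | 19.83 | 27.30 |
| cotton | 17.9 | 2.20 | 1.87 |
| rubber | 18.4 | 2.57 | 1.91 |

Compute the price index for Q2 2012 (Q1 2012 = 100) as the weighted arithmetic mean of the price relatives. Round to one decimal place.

wool: 20.1 × (10.85/8.91) = 20.1 × 1.217733 = 24.4764
cement: 20.7 × (8.11/7.63) = 20.7 × 1.062910 = 22.0022
paper pulp: 10.5 × (699.99/884.63) = 10.5 × 0.791280 = 8.3084
sand: 12.4 × (27.30/19.83) = 12.4 × 1.376702 = 17.0711
cotton: 17.9 × (1.87/2.20) = 17.9 × 0.850000 = 15.2150
rubber: 18.4 × (1.91/2.57) = 18.4 × 0.743191 = 13.6747
Index = Σ wᵢ·(p₁ᵢ/p₀ᵢ) = 24.4764 + 22.0022 + 8.3084 + 17.0711 + 15.2150 + 13.6747 = 100.7479

100.7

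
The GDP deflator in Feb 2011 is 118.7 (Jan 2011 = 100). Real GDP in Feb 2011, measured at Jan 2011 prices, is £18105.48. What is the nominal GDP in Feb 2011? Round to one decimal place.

21491.2

Nominal = Real × (Index/100) = 18105.48 × (118.7/100)
        = 18105.48 × 1.187 = 21491.2048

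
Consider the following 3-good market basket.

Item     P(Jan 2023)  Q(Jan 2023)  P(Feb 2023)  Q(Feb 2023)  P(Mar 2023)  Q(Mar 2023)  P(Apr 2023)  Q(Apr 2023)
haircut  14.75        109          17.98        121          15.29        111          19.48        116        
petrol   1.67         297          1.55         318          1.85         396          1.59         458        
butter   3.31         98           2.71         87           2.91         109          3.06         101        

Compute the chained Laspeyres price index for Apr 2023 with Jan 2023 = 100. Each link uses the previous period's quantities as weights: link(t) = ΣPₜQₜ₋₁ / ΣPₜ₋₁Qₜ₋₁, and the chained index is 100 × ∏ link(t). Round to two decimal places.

Link Jan 2023→Feb 2023:
ΣP(Feb 2023)Q(Jan 2023) = 17.98×109 + 1.55×297 + 2.71×98 = 1959.82 + 460.35 + 265.58 = 2685.75
ΣP(Jan 2023)Q(Jan 2023) = 14.75×109 + 1.67×297 + 3.31×98 = 1607.75 + 495.99 + 324.38 = 2428.12
link = 2685.75/2428.12 = 1.106103
Link Feb 2023→Mar 2023:
ΣP(Mar 2023)Q(Feb 2023) = 15.29×121 + 1.85×318 + 2.91×87 = 1850.09 + 588.3 + 253.17 = 2691.56
ΣP(Feb 2023)Q(Feb 2023) = 17.98×121 + 1.55×318 + 2.71×87 = 2175.58 + 492.9 + 235.77 = 2904.25
link = 2691.56/2904.25 = 0.926766
Link Mar 2023→Apr 2023:
ΣP(Apr 2023)Q(Mar 2023) = 19.48×111 + 1.59×396 + 3.06×109 = 2162.28 + 629.64 + 333.54 = 3125.46
ΣP(Mar 2023)Q(Mar 2023) = 15.29×111 + 1.85×396 + 2.91×109 = 1697.19 + 732.6 + 317.19 = 2746.98
link = 3125.46/2746.98 = 1.137780
Chained index = 100 × 1.106103 × 0.926766 × 1.137780 = 116.6337

116.63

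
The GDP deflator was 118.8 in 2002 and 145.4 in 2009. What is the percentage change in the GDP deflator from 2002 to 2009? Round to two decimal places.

22.39%

Change = (145.4 − 118.8) / 118.8 × 100
       = 26.6 / 118.8 × 100 = 22.3906%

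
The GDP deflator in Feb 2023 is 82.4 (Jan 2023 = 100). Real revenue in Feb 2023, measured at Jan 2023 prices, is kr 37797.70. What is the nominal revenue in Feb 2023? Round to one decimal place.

Nominal = Real × (Index/100) = 37797.70 × (82.4/100)
        = 37797.70 × 0.824 = 31145.3048

31145.3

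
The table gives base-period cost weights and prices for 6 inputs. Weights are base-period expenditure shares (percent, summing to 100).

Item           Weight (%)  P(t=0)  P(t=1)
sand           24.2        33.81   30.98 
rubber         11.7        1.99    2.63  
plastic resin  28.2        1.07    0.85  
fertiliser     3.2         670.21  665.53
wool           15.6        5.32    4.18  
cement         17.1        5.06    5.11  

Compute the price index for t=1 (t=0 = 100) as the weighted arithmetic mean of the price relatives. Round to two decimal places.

92.74

sand: 24.2 × (30.98/33.81) = 24.2 × 0.916297 = 22.1744
rubber: 11.7 × (2.63/1.99) = 11.7 × 1.321608 = 15.4628
plastic resin: 28.2 × (0.85/1.07) = 28.2 × 0.794393 = 22.4019
fertiliser: 3.2 × (665.53/670.21) = 3.2 × 0.993017 = 3.1777
wool: 15.6 × (4.18/5.32) = 15.6 × 0.785714 = 12.2571
cement: 17.1 × (5.11/5.06) = 17.1 × 1.009881 = 17.2690
Index = Σ wᵢ·(p₁ᵢ/p₀ᵢ) = 22.1744 + 15.4628 + 22.4019 + 3.1777 + 12.2571 + 17.2690 = 92.7428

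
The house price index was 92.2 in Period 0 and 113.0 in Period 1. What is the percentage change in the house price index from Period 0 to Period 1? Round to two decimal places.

22.56%

Change = (113.0 − 92.2) / 92.2 × 100
       = 20.8 / 92.2 × 100 = 22.5597%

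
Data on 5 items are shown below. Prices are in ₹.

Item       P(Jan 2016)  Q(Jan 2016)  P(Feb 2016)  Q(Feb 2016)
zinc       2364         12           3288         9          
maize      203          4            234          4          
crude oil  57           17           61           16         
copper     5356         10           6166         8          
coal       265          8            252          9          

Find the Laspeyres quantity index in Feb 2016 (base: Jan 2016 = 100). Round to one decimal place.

Laspeyres quantity index uses base-period prices as weights.
ΣP(Jan 2016)·Q(Feb 2016) = 2364×9 + 203×4 + 57×16 + 5356×8 + 265×9 = 21276 + 812 + 912 + 42848 + 2385 = 68233
ΣP(Jan 2016)·Q(Jan 2016) = 2364×12 + 203×4 + 57×17 + 5356×10 + 265×8 = 28368 + 812 + 969 + 53560 + 2120 = 85829
Index = 68233 / 85829 × 100 = 79.4988

79.5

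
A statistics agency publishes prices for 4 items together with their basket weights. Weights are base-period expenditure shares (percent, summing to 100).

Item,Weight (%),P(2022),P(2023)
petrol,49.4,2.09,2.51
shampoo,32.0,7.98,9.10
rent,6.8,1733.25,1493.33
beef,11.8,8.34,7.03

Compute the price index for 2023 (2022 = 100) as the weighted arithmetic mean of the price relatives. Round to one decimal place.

111.6

petrol: 49.4 × (2.51/2.09) = 49.4 × 1.200957 = 59.3273
shampoo: 32.0 × (9.10/7.98) = 32.0 × 1.140351 = 36.4912
rent: 6.8 × (1493.33/1733.25) = 6.8 × 0.861578 = 5.8587
beef: 11.8 × (7.03/8.34) = 11.8 × 0.842926 = 9.9465
Index = Σ wᵢ·(p₁ᵢ/p₀ᵢ) = 59.3273 + 36.4912 + 5.8587 + 9.9465 = 111.6238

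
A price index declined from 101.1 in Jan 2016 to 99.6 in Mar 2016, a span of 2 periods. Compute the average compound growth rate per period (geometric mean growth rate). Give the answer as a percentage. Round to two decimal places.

Growth factor = (99.6/101.1)^(1/2) = (0.985163)^(1/2) = 0.992554
Growth rate = 0.992554 − 1 = -0.007446 = -0.7446%

-0.74%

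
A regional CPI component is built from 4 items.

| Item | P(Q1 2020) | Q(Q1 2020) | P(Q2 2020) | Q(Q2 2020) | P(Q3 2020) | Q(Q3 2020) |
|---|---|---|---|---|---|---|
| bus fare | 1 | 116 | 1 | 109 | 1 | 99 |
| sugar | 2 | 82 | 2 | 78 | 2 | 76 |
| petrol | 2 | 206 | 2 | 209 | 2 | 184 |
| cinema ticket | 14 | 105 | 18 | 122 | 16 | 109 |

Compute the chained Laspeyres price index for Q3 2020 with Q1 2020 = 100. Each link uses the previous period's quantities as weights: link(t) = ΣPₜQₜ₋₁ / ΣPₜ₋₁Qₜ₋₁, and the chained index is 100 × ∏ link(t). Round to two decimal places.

109.30

Link Q1 2020→Q2 2020:
ΣP(Q2 2020)Q(Q1 2020) = 1×116 + 2×82 + 2×206 + 18×105 = 116 + 164 + 412 + 1890 = 2582
ΣP(Q1 2020)Q(Q1 2020) = 1×116 + 2×82 + 2×206 + 14×105 = 116 + 164 + 412 + 1470 = 2162
link = 2582/2162 = 1.194265
Link Q2 2020→Q3 2020:
ΣP(Q3 2020)Q(Q2 2020) = 1×109 + 2×78 + 2×209 + 16×122 = 109 + 156 + 418 + 1952 = 2635
ΣP(Q2 2020)Q(Q2 2020) = 1×109 + 2×78 + 2×209 + 18×122 = 109 + 156 + 418 + 2196 = 2879
link = 2635/2879 = 0.915248
Chained index = 100 × 1.194265 × 0.915248 = 109.3049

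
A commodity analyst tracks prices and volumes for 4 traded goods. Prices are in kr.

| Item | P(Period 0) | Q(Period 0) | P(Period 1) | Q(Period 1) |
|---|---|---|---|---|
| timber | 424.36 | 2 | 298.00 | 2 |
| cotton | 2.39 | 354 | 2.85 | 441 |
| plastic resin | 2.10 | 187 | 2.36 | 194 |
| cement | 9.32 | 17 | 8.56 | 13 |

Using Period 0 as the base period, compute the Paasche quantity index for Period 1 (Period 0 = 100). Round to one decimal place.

110.5

Paasche quantity index uses current-period prices as weights.
ΣP(Period 1)·Q(Period 1) = 298.00×2 + 2.85×441 + 2.36×194 + 8.56×13 = 596 + 1256.85 + 457.84 + 111.28 = 2421.97
ΣP(Period 1)·Q(Period 0) = 298.00×2 + 2.85×354 + 2.36×187 + 8.56×17 = 596 + 1008.9 + 441.32 + 145.52 = 2191.74
Index = 2421.97 / 2191.74 × 100 = 110.5044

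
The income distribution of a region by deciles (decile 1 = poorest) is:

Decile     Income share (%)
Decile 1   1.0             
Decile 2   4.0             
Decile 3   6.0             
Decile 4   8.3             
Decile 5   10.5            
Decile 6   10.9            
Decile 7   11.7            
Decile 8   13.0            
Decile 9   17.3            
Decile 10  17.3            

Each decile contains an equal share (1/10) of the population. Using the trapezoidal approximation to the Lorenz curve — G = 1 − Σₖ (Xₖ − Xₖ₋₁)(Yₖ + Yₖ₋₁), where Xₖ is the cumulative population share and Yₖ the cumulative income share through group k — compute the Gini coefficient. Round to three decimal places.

Cumulative income shares Yₖ: 0.0100, 0.0500, 0.1100, 0.1930, 0.2980, 0.4070, 0.5240, 0.6540, 0.8270, 1.0000
Σ (Xₖ−Xₖ₋₁)(Yₖ+Yₖ₋₁) = (1/10)(0.0100+0.0000) + (1/10)(0.0500+0.0100) + (1/10)(0.1100+0.0500) + (1/10)(0.1930+0.1100) + (1/10)(0.2980+0.1930) + (1/10)(0.4070+0.2980) + (1/10)(0.5240+0.4070) + (1/10)(0.6540+0.5240) + (1/10)(0.8270+0.6540) + (1/10)(1.0000+0.8270)
  = 0.0010 + 0.0060 + 0.0160 + 0.0303 + 0.0491 + 0.0705 + 0.0931 + 0.1178 + 0.1481 + 0.1827 = 0.7146
G = 1 − 0.7146 = 0.2854

0.285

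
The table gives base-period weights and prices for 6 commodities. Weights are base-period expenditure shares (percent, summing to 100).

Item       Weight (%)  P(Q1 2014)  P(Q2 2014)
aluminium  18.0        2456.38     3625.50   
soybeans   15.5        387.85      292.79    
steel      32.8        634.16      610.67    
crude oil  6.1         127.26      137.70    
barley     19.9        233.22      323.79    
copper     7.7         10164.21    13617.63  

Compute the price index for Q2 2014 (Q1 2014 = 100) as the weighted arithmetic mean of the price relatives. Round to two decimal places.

114.40

aluminium: 18.0 × (3625.50/2456.38) = 18.0 × 1.475952 = 26.5671
soybeans: 15.5 × (292.79/387.85) = 15.5 × 0.754905 = 11.7010
steel: 32.8 × (610.67/634.16) = 32.8 × 0.962959 = 31.5851
crude oil: 6.1 × (137.70/127.26) = 6.1 × 1.082037 = 6.6004
barley: 19.9 × (323.79/233.22) = 19.9 × 1.388346 = 27.6281
copper: 7.7 × (13617.63/10164.21) = 7.7 × 1.339763 = 10.3162
Index = Σ wᵢ·(p₁ᵢ/p₀ᵢ) = 26.5671 + 11.7010 + 31.5851 + 6.6004 + 27.6281 + 10.3162 = 114.3979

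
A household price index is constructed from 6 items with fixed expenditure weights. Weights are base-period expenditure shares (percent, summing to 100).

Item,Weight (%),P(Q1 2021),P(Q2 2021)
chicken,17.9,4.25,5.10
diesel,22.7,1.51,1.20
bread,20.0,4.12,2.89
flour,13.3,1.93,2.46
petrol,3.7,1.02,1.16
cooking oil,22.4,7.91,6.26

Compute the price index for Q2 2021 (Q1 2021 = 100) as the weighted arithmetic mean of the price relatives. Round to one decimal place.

92.4

chicken: 17.9 × (5.10/4.25) = 17.9 × 1.200000 = 21.4800
diesel: 22.7 × (1.20/1.51) = 22.7 × 0.794702 = 18.0397
bread: 20.0 × (2.89/4.12) = 20.0 × 0.701456 = 14.0291
flour: 13.3 × (2.46/1.93) = 13.3 × 1.274611 = 16.9523
petrol: 3.7 × (1.16/1.02) = 3.7 × 1.137255 = 4.2078
cooking oil: 22.4 × (6.26/7.91) = 22.4 × 0.791403 = 17.7274
Index = Σ wᵢ·(p₁ᵢ/p₀ᵢ) = 21.4800 + 18.0397 + 14.0291 + 16.9523 + 4.2078 + 17.7274 = 92.4365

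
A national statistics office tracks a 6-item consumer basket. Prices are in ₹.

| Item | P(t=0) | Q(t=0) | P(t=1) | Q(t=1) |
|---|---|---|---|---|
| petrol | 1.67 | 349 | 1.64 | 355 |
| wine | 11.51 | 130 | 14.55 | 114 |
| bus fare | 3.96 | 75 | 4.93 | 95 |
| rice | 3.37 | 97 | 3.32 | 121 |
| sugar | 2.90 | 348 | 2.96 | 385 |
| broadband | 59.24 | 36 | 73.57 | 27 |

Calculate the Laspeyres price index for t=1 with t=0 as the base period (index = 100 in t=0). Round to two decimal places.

Laspeyres price index uses base-period quantities as weights.
ΣP(t=1)·Q(t=0) = 1.64×349 + 14.55×130 + 4.93×75 + 3.32×97 + 2.96×348 + 73.57×36 = 572.36 + 1891.5 + 369.75 + 322.04 + 1030.08 + 2648.52 = 6834.25
ΣP(t=0)·Q(t=0) = 1.67×349 + 11.51×130 + 3.96×75 + 3.37×97 + 2.90×348 + 59.24×36 = 582.83 + 1496.3 + 297 + 326.89 + 1009.2 + 2132.64 = 5844.86
Index = 6834.25 / 5844.86 × 100 = 116.9275

116.93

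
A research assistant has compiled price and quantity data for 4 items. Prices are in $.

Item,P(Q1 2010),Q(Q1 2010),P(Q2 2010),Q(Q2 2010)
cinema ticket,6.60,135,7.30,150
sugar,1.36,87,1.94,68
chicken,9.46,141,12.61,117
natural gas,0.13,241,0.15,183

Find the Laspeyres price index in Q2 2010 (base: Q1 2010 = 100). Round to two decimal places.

Laspeyres price index uses base-period quantities as weights.
ΣP(Q2 2010)·Q(Q1 2010) = 7.30×135 + 1.94×87 + 12.61×141 + 0.15×241 = 985.5 + 168.78 + 1778.01 + 36.15 = 2968.44
ΣP(Q1 2010)·Q(Q1 2010) = 6.60×135 + 1.36×87 + 9.46×141 + 0.13×241 = 891 + 118.32 + 1333.86 + 31.33 = 2374.51
Index = 2968.44 / 2374.51 × 100 = 125.0127

125.01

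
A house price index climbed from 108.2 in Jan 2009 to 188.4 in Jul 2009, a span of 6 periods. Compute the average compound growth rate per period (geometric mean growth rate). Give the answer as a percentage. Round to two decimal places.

Growth factor = (188.4/108.2)^(1/6) = (1.741220)^(1/6) = 1.096837
Growth rate = 1.096837 − 1 = 0.096837 = 9.6837%

9.68%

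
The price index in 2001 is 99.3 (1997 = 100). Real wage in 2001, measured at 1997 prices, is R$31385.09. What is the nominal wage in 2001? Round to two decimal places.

31165.39

Nominal = Real × (Index/100) = 31385.09 × (99.3/100)
        = 31385.09 × 0.993 = 31165.3944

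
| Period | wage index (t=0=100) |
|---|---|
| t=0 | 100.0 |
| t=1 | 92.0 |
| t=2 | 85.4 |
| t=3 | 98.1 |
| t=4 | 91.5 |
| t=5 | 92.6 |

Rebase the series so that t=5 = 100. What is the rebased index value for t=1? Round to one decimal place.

99.4

Rebased(t=1) = 92.0 / 92.6 × 100 = 99.3521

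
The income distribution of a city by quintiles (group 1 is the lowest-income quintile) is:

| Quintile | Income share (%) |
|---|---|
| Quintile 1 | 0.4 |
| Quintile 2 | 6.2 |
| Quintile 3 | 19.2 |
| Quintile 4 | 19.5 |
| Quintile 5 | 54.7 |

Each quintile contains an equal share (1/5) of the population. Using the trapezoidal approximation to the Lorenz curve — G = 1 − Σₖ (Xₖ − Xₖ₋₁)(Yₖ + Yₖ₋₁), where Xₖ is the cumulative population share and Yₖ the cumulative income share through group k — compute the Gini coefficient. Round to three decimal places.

0.488

Cumulative income shares Yₖ: 0.0040, 0.0660, 0.2580, 0.4530, 1.0000
Σ (Xₖ−Xₖ₋₁)(Yₖ+Yₖ₋₁) = (1/5)(0.0040+0.0000) + (1/5)(0.0660+0.0040) + (1/5)(0.2580+0.0660) + (1/5)(0.4530+0.2580) + (1/5)(1.0000+0.4530)
  = 0.0008 + 0.0140 + 0.0648 + 0.1422 + 0.2906 = 0.5124
G = 1 − 0.5124 = 0.4876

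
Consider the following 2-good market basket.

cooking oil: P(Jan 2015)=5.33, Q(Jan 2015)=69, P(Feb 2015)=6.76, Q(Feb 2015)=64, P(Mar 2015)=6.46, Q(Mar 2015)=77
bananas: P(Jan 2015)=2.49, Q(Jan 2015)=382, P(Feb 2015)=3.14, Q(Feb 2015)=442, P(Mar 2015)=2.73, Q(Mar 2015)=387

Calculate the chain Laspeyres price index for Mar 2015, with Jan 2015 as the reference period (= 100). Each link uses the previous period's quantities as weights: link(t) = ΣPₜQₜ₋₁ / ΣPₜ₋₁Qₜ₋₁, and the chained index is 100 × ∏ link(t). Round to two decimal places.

Link Jan 2015→Feb 2015:
ΣP(Feb 2015)Q(Jan 2015) = 6.76×69 + 3.14×382 = 466.44 + 1199.48 = 1665.92
ΣP(Jan 2015)Q(Jan 2015) = 5.33×69 + 2.49×382 = 367.77 + 951.18 = 1318.95
link = 1665.92/1318.95 = 1.263065
Link Feb 2015→Mar 2015:
ΣP(Mar 2015)Q(Feb 2015) = 6.46×64 + 2.73×442 = 413.44 + 1206.66 = 1620.1
ΣP(Feb 2015)Q(Feb 2015) = 6.76×64 + 3.14×442 = 432.64 + 1387.88 = 1820.52
link = 1620.1/1820.52 = 0.889911
Chained index = 100 × 1.263065 × 0.889911 = 112.4015

112.40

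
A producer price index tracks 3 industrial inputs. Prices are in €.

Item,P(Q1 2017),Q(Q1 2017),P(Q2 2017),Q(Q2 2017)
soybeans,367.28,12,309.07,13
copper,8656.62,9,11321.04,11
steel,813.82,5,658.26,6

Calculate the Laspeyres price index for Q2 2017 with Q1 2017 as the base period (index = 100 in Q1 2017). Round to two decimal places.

Laspeyres price index uses base-period quantities as weights.
ΣP(Q2 2017)·Q(Q1 2017) = 309.07×12 + 11321.04×9 + 658.26×5 = 3708.84 + 101889.36 + 3291.3 = 108889.5
ΣP(Q1 2017)·Q(Q1 2017) = 367.28×12 + 8656.62×9 + 813.82×5 = 4407.36 + 77909.58 + 4069.1 = 86386.04
Index = 108889.5 / 86386.04 × 100 = 126.0499

126.05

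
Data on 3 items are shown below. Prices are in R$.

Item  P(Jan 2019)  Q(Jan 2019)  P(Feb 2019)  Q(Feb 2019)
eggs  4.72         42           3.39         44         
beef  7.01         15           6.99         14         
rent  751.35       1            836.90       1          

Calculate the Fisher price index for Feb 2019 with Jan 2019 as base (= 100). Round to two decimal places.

102.66

Laspeyres component (base-period weights):
ΣP(Feb 2019)Q(Jan 2019) = 3.39×42 + 6.99×15 + 836.90×1 = 142.38 + 104.85 + 836.9 = 1084.13
ΣP(Jan 2019)Q(Jan 2019) = 4.72×42 + 7.01×15 + 751.35×1 = 198.24 + 105.15 + 751.35 = 1054.74
L = 1084.13 / 1054.74 × 100 = 102.7865
Paasche component (current-period weights):
ΣP(Feb 2019)Q(Feb 2019) = 3.39×44 + 6.99×14 + 836.90×1 = 149.16 + 97.86 + 836.9 = 1083.92
ΣP(Jan 2019)Q(Feb 2019) = 4.72×44 + 7.01×14 + 751.35×1 = 207.68 + 98.14 + 751.35 = 1057.17
P = 1083.92 / 1057.17 × 100 = 102.5303
Fisher = √(L × P) = √(102.7865 × 102.5303) = 102.6583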